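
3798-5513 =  - 1715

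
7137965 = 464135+6673830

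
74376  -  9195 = 65181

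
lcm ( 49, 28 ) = 196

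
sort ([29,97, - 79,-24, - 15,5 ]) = [ - 79, - 24, - 15, 5,29,97] 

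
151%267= 151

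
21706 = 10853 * 2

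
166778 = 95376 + 71402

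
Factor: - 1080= -2^3*3^3*5^1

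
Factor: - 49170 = - 2^1*3^1 * 5^1*11^1*149^1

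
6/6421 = 6/6421 = 0.00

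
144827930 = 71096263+73731667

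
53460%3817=22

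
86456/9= 9606 + 2/9 = 9606.22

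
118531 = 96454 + 22077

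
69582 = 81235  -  11653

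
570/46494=95/7749 = 0.01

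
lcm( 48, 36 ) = 144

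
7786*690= 5372340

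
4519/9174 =4519/9174 = 0.49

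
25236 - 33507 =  - 8271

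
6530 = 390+6140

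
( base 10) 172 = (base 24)74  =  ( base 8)254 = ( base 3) 20101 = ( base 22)7I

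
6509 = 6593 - 84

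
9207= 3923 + 5284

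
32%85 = 32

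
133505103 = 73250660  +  60254443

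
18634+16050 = 34684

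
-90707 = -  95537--4830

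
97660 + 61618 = 159278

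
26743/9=26743/9  =  2971.44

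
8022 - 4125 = 3897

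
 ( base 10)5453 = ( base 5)133303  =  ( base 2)1010101001101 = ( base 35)4fs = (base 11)4108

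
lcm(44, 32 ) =352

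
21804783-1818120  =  19986663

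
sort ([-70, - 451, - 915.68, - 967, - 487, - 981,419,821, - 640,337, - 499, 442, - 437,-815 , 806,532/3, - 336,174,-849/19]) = [- 981, - 967, - 915.68, - 815,-640,  -  499 , - 487,-451, - 437,-336, - 70, - 849/19,174, 532/3, 337, 419, 442 , 806,821]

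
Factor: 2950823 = 443^1*6661^1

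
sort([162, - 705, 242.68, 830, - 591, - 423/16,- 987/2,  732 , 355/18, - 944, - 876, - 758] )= [ - 944, - 876, - 758,-705, - 591, - 987/2, - 423/16,355/18 , 162, 242.68 , 732, 830 ]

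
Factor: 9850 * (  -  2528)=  - 24900800 = -2^6 *5^2*79^1*197^1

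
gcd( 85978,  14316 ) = 2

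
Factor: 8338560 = 2^7*3^1 * 5^1*43^1*101^1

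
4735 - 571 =4164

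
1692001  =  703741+988260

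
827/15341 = 827/15341 = 0.05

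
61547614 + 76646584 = 138194198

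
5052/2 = 2526 = 2526.00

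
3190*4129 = 13171510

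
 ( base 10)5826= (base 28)7c2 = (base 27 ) 7QL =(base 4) 1123002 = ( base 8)13302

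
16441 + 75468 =91909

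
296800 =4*74200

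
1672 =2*836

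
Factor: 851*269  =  23^1*37^1*269^1 = 228919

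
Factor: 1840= 2^4*5^1 * 23^1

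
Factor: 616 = 2^3*7^1*11^1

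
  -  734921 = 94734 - 829655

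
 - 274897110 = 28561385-303458495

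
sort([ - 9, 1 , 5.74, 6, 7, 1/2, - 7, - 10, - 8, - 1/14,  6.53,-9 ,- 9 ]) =[ - 10, - 9, - 9, - 9, - 8,-7, - 1/14, 1/2, 1, 5.74, 6, 6.53, 7]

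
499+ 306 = 805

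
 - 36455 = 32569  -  69024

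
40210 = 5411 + 34799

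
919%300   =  19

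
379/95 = 3 + 94/95 = 3.99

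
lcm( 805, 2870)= 66010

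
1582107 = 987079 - - 595028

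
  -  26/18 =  - 13/9 = -1.44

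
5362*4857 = 26043234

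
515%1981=515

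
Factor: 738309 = 3^1*11^1*13^1*1721^1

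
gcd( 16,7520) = 16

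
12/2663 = 12/2663 = 0.00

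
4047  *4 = 16188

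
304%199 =105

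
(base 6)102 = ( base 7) 53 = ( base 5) 123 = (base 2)100110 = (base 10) 38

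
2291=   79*29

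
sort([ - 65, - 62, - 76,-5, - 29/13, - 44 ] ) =[ - 76,  -  65,- 62, - 44  , - 5, - 29/13]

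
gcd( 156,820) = 4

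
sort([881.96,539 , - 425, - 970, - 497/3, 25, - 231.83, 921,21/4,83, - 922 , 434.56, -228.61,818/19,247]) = [  -  970, -922, - 425, - 231.83, - 228.61,-497/3,21/4,25,818/19,  83,247,434.56,539,881.96, 921 ]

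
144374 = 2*72187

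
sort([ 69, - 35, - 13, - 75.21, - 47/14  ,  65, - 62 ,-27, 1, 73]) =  [ - 75.21, -62,  -  35, - 27, - 13, - 47/14, 1, 65,69, 73] 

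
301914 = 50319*6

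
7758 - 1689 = 6069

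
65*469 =30485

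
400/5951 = 400/5951 = 0.07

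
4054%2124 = 1930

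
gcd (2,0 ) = 2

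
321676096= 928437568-606761472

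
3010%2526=484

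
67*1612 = 108004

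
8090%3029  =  2032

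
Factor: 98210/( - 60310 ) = - 7^1*23^1*37^(-1 )*61^1*163^ ( - 1) = - 9821/6031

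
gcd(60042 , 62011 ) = 1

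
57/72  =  19/24 = 0.79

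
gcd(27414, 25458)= 6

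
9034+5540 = 14574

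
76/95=4/5 =0.80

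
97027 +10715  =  107742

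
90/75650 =9/7565 = 0.00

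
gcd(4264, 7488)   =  104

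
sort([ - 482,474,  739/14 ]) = [ - 482, 739/14,474]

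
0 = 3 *0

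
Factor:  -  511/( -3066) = 2^( - 1)*3^(- 1) = 1/6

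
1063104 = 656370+406734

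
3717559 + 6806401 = 10523960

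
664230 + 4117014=4781244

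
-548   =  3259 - 3807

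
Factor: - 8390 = -2^1  *5^1*839^1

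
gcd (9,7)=1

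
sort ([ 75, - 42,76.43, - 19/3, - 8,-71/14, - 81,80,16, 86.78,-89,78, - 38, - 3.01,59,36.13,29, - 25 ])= [ - 89, - 81, - 42, - 38,-25, - 8, - 19/3, - 71/14, - 3.01,16, 29,36.13 , 59, 75,76.43, 78,80, 86.78]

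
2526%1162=202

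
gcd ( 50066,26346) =2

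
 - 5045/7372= - 5045/7372 = - 0.68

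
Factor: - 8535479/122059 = - 7^( - 2)*17^1*47^( - 1)*53^( - 1) *502087^1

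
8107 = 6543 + 1564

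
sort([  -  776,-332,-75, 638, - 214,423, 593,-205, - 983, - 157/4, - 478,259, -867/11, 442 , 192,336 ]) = [  -  983, - 776, - 478, - 332, - 214, - 205, - 867/11, - 75, - 157/4, 192,259, 336,423, 442,593, 638]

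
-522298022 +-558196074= - 1080494096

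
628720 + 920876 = 1549596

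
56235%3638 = 1665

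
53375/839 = 53375/839 = 63.62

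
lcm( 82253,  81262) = 6744746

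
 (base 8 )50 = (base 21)1j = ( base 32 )18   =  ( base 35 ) 15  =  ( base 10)40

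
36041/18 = 2002 + 5/18 = 2002.28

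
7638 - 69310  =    -  61672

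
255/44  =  5+35/44 = 5.80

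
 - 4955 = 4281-9236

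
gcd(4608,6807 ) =3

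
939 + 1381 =2320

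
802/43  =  18 + 28/43=18.65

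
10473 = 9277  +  1196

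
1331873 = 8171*163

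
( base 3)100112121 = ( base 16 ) 1B2B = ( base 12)4037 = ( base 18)1387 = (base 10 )6955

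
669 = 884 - 215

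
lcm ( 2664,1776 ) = 5328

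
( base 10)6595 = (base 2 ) 1100111000011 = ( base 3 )100001021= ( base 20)G9F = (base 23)cah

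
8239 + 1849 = 10088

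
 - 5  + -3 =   -  8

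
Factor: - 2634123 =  - 3^1*878041^1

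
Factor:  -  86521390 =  - 2^1* 5^1*8652139^1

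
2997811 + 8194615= 11192426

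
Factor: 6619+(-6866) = -13^1 * 19^1=- 247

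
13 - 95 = -82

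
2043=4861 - 2818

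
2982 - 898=2084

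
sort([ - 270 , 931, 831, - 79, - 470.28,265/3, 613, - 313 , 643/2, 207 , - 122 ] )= [ - 470.28  ,-313, - 270 , - 122, - 79, 265/3, 207,643/2, 613 , 831, 931] 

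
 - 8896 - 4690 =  - 13586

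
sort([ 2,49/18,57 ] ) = [ 2, 49/18, 57 ] 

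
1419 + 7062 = 8481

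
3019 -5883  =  -2864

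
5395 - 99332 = -93937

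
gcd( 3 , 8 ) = 1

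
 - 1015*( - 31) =31465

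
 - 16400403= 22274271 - 38674674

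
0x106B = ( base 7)15153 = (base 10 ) 4203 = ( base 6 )31243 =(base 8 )10153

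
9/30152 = 9/30152 = 0.00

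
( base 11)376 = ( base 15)1eb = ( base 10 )446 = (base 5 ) 3241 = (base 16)1BE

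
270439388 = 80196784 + 190242604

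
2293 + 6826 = 9119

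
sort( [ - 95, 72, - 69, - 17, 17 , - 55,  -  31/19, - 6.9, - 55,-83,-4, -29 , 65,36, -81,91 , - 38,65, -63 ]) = [-95, - 83, - 81,  -  69,- 63,-55, - 55, - 38,  -  29,-17,- 6.9, - 4, - 31/19, 17, 36,65, 65, 72,91] 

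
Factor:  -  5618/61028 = - 2809/30514 = - 2^(  -  1)*11^(-1 )*19^(  -  1)*53^2*73^(- 1)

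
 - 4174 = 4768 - 8942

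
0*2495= 0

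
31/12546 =31/12546 = 0.00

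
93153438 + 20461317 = 113614755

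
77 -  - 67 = 144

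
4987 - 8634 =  - 3647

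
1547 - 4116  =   - 2569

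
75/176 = 75/176=0.43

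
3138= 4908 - 1770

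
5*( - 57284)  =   - 286420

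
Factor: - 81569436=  - 2^2*3^1*13^1*522881^1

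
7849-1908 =5941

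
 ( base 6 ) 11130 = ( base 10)1566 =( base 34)1c2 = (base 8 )3036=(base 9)2130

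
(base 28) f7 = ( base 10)427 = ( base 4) 12223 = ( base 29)EL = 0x1AB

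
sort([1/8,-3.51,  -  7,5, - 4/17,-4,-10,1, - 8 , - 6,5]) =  [ - 10,  -  8,-7,-6, - 4,-3.51, - 4/17,1/8 , 1, 5,5] 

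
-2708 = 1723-4431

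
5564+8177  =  13741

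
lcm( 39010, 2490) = 117030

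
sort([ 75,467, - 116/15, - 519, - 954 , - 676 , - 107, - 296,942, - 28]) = [ - 954, - 676, - 519, - 296, - 107, - 28, - 116/15,75 , 467 , 942]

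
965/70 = 193/14 = 13.79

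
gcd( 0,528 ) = 528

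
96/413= 96/413 = 0.23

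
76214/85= 896 + 54/85 = 896.64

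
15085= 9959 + 5126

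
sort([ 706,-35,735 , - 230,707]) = [ - 230, - 35,  706,707,735]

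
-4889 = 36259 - 41148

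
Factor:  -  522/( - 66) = 3^1 *11^( -1 )*29^1 =87/11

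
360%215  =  145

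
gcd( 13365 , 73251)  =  27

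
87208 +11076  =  98284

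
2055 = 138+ 1917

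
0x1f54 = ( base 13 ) 385c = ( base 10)8020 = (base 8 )17524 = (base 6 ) 101044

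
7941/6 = 2647/2  =  1323.50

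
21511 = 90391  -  68880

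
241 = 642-401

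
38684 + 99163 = 137847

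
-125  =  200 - 325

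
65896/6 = 10982 + 2/3 =10982.67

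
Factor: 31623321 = 3^1*23^1*458309^1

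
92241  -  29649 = 62592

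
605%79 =52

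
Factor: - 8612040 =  - 2^3*3^1*5^1 * 43^1*1669^1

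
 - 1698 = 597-2295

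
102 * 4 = 408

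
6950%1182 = 1040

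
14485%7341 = 7144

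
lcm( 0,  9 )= 0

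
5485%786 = 769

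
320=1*320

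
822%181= 98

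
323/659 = 323/659 = 0.49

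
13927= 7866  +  6061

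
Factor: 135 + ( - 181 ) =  - 46 =- 2^1*23^1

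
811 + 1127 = 1938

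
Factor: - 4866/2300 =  - 2433/1150=-2^(-1)*3^1 * 5^( - 2)*23^( - 1 )*811^1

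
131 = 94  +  37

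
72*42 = 3024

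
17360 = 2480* 7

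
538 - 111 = 427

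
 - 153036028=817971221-971007249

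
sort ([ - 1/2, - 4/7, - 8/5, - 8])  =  [ - 8, - 8/5,  -  4/7,-1/2]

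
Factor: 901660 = 2^2*5^1 * 45083^1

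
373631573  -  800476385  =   - 426844812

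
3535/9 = 392  +  7/9 = 392.78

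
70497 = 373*189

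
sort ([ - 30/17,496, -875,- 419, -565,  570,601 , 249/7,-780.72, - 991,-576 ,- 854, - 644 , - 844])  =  [ - 991,- 875, - 854, - 844, - 780.72, - 644,-576,  -  565, - 419,-30/17, 249/7, 496, 570,601] 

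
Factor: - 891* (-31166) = 2^1  *  3^4*11^1*15583^1 = 27768906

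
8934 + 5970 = 14904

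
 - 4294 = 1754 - 6048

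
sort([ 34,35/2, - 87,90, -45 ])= [ - 87, - 45, 35/2,34,90 ]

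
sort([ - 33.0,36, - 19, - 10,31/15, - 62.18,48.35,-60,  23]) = [ - 62.18, - 60, - 33.0, - 19, - 10, 31/15,23,  36, 48.35 ] 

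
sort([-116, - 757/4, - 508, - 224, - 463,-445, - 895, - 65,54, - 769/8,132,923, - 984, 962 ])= [ - 984, - 895, - 508, - 463,  -  445, - 224, - 757/4, - 116, - 769/8, - 65,  54, 132, 923, 962 ]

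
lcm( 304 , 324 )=24624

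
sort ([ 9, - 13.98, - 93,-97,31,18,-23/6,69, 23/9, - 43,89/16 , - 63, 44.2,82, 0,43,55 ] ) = [  -  97,-93,-63, - 43, - 13.98, - 23/6, 0 , 23/9, 89/16, 9, 18, 31,  43, 44.2, 55 , 69,82 ]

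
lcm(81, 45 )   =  405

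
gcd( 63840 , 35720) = 760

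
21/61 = 21/61  =  0.34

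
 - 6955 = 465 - 7420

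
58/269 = 58/269 = 0.22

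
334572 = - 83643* ( - 4)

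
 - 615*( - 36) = 22140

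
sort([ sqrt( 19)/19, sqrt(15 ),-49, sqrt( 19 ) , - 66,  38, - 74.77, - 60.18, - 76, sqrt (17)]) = [ - 76, - 74.77, - 66 , - 60.18, - 49,sqrt (19) /19, sqrt ( 15) , sqrt( 17),sqrt( 19), 38 ] 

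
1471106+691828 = 2162934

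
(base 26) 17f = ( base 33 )QF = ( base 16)369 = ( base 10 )873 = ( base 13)522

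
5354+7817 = 13171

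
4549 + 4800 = 9349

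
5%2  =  1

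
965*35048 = 33821320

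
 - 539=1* ( - 539 ) 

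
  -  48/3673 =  - 48/3673 = -  0.01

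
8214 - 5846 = 2368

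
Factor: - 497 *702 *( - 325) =113390550 = 2^1*3^3*5^2*7^1 *13^2*71^1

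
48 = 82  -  34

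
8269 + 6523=14792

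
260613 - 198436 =62177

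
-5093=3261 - 8354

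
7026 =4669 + 2357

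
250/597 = 250/597 = 0.42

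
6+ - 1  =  5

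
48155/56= 48155/56 =859.91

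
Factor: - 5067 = - 3^2* 563^1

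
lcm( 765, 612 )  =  3060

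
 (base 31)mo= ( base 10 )706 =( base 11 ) 592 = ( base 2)1011000010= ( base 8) 1302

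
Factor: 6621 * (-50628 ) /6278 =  - 167603994/3139 = -2^1*3^2*43^( - 1) * 73^( - 1 )*2207^1*4219^1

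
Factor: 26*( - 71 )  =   - 1846 = - 2^1*13^1 * 71^1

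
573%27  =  6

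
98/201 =98/201 = 0.49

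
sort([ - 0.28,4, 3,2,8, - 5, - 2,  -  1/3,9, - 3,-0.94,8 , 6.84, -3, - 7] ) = [-7 ,-5,-3, - 3, - 2, - 0.94, - 1/3, - 0.28,2,3, 4, 6.84,  8,8,9] 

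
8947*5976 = 53467272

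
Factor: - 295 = -5^1*59^1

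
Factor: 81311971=13^1 * 59^1*106013^1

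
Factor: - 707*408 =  - 288456=-2^3*3^1*7^1*17^1*101^1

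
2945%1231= 483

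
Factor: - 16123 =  - 23^1 * 701^1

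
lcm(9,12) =36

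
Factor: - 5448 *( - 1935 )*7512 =2^6 * 3^4* 5^1 * 43^1 * 227^1*313^1 = 79190602560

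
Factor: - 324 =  - 2^2*3^4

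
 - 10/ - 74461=10/74461 = 0.00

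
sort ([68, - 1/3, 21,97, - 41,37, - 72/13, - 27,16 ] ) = [ - 41, -27, - 72/13, - 1/3,16,21,  37,68, 97 ] 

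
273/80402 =39/11486 =0.00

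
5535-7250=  - 1715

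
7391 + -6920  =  471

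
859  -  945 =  - 86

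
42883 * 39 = 1672437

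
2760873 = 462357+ 2298516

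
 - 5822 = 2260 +-8082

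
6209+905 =7114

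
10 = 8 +2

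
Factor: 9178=2^1*13^1 * 353^1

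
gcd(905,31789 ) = 1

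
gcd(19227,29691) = 3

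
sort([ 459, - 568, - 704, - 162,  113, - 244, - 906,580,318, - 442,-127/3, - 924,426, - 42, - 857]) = [  -  924,-906, - 857,-704,-568,- 442,-244, - 162, - 127/3, - 42,113, 318,426, 459,  580] 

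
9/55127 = 9/55127 = 0.00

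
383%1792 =383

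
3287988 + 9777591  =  13065579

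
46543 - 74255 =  - 27712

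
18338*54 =990252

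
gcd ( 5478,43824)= 5478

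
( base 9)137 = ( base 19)61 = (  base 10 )115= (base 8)163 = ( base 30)3p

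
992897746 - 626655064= 366242682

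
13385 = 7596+5789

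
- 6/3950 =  - 1+ 1972/1975 = - 0.00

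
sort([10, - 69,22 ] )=[-69, 10, 22 ]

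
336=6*56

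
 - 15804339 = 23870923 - 39675262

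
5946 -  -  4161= 10107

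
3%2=1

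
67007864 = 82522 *812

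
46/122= 23/61 = 0.38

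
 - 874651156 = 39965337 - 914616493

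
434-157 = 277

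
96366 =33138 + 63228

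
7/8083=7/8083 = 0.00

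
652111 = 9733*67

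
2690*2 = 5380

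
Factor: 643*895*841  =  5^1*29^2*179^1*643^1 = 483982885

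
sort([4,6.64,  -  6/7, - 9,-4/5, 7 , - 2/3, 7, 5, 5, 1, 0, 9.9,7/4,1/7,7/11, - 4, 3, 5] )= [ - 9, - 4,-6/7, - 4/5, - 2/3, 0,1/7,  7/11 , 1, 7/4,3,4 , 5, 5, 5,6.64, 7, 7, 9.9]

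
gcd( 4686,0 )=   4686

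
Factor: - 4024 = -2^3*503^1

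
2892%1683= 1209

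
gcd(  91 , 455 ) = 91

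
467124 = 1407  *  332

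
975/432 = 325/144= 2.26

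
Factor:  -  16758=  - 2^1*3^2*7^2*19^1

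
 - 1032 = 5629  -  6661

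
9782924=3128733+6654191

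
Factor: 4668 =2^2*3^1*389^1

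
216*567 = 122472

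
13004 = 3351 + 9653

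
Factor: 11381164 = 2^2 * 337^1 * 8443^1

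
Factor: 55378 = 2^1*27689^1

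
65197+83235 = 148432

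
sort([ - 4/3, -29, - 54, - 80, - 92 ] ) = [ - 92,  -  80, - 54, -29, - 4/3]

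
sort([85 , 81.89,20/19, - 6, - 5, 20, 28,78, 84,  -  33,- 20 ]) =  [-33, - 20, - 6,- 5,20/19, 20,28,78, 81.89,84, 85 ]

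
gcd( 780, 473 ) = 1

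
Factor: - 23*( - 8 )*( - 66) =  - 2^4 * 3^1*11^1*23^1 = - 12144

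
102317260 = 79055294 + 23261966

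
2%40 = 2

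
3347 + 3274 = 6621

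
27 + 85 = 112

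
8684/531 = 8684/531 = 16.35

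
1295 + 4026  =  5321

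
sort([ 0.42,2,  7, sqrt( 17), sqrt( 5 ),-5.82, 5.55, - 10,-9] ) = [-10 , - 9,  -  5.82, 0.42,  2, sqrt( 5),sqrt( 17 ), 5.55,7]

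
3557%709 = 12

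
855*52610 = 44981550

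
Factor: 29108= 2^2*19^1* 383^1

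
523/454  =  523/454 = 1.15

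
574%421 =153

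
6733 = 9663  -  2930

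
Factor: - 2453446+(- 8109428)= - 10562874 = - 2^1*3^1*7^1*47^1 * 5351^1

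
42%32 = 10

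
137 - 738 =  - 601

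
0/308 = 0 = 0.00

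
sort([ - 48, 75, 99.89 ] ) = [ - 48,75, 99.89]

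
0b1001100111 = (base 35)HK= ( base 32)j7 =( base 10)615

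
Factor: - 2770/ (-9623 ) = 2^1*5^1*277^1*9623^(-1)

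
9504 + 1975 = 11479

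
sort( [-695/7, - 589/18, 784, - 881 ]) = [-881,-695/7,-589/18,784]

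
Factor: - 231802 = - 2^1*115901^1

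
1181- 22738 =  - 21557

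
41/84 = 41/84 = 0.49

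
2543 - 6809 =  - 4266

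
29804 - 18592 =11212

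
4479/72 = 1493/24 = 62.21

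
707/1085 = 101/155  =  0.65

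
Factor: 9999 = 3^2*11^1*101^1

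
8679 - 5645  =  3034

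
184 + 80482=80666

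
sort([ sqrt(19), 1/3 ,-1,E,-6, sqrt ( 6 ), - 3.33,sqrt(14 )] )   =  [-6 ,  -  3.33, - 1,1/3,sqrt ( 6 ), E,sqrt(14), sqrt(19)]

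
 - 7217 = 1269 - 8486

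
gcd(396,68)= 4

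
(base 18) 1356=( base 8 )15364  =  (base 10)6900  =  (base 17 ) 16ef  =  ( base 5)210100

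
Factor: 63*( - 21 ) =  - 1323 = - 3^3*7^2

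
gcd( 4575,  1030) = 5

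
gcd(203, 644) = 7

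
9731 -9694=37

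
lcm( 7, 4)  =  28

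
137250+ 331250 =468500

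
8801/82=107  +  27/82 = 107.33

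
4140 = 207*20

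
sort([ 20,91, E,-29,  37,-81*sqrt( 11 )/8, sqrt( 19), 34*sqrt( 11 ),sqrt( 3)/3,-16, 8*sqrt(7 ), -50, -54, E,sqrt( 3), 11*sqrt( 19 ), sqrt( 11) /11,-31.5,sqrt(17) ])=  [ - 54 , - 50 ,-81*sqrt( 11 )/8,-31.5,  -  29, - 16,  sqrt( 11)/11,sqrt( 3)/3, sqrt( 3),E, E, sqrt( 17), sqrt( 19),  20, 8*sqrt( 7 ),37,11 *sqrt( 19 ),91, 34*sqrt( 11)]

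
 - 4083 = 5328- 9411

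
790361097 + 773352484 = 1563713581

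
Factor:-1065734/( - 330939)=2^1*3^(- 3 )*7^(- 1 )*17^(- 1)*103^(  -  1)*532867^1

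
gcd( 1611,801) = 9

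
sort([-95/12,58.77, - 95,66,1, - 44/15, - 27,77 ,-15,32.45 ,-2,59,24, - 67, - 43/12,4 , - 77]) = [ - 95,-77, - 67, - 27, - 15, -95/12,-43/12,-44/15, - 2,1  ,  4,24,32.45,58.77,59,66,77]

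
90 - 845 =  - 755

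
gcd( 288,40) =8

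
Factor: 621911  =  17^1*36583^1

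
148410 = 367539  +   - 219129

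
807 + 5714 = 6521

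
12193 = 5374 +6819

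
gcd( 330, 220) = 110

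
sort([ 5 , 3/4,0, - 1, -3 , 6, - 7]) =[ - 7,-3,  -  1, 0,3/4,5,6] 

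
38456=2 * 19228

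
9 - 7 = 2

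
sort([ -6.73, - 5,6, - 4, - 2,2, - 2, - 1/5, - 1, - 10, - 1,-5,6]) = [-10, - 6.73, - 5 ,-5,-4, - 2, - 2, - 1, - 1, - 1/5,  2,  6 , 6] 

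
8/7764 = 2/1941 =0.00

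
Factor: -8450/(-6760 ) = 2^( - 2) *5^1 = 5/4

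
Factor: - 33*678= - 2^1 * 3^2*11^1*113^1 = - 22374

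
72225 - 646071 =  - 573846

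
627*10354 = 6491958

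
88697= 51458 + 37239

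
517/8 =517/8  =  64.62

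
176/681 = 176/681= 0.26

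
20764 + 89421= 110185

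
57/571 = 57/571 = 0.10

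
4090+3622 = 7712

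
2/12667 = 2/12667 = 0.00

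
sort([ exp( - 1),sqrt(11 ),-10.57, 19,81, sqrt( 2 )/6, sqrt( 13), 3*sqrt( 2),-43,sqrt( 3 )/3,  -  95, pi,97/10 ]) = [ - 95,  -  43, - 10.57,sqrt(2 )/6, exp( - 1), sqrt( 3)/3, pi, sqrt( 11 ) , sqrt( 13 ),3*sqrt(2),97/10, 19 , 81] 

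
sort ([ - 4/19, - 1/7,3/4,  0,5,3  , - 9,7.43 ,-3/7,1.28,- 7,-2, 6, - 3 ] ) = [ - 9, -7,-3, - 2 , - 3/7, - 4/19, - 1/7,0,3/4, 1.28, 3,5,6,7.43 ]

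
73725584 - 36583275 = 37142309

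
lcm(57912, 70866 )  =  5385816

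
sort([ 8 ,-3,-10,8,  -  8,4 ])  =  [ - 10, - 8,  -  3, 4,8,8 ] 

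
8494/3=2831 + 1/3 = 2831.33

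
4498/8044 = 2249/4022= 0.56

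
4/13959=4/13959  =  0.00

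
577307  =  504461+72846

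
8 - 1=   7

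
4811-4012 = 799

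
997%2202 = 997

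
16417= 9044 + 7373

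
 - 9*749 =-6741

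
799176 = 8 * 99897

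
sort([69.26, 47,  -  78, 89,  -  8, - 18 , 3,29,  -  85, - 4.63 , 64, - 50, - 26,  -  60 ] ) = [ - 85, - 78,  -  60, - 50,-26, - 18,  -  8,  -  4.63, 3, 29, 47, 64, 69.26,89]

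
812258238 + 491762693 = 1304020931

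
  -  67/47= - 67/47 = - 1.43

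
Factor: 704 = 2^6 * 11^1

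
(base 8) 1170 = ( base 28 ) mg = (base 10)632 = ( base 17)233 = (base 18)1H2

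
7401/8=7401/8 = 925.12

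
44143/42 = 1051 + 1/42 = 1051.02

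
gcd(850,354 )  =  2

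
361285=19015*19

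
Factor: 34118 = 2^1*7^1 * 2437^1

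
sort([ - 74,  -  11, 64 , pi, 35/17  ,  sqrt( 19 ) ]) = [ - 74, - 11,35/17, pi, sqrt(  19 ),64] 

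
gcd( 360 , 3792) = 24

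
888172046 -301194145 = 586977901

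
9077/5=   1815+2/5  =  1815.40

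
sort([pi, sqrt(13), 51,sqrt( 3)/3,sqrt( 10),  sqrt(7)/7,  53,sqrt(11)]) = [sqrt(7)/7,  sqrt( 3 ) /3, pi,  sqrt(10),  sqrt(11),sqrt(13),51,53] 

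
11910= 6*1985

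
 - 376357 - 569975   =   - 946332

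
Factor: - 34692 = -2^2*3^1*7^2*59^1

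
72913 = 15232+57681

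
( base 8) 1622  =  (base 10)914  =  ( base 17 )32d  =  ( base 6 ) 4122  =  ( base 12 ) 642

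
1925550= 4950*389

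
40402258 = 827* 48854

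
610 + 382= 992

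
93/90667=93/90667 = 0.00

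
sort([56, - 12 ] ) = [ - 12, 56] 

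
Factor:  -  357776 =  - 2^4 *59^1 * 379^1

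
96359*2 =192718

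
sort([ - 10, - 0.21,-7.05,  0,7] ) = [ - 10,-7.05,-0.21, 0,7]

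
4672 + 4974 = 9646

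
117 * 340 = 39780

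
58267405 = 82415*707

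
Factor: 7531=17^1*443^1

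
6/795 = 2/265 = 0.01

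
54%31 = 23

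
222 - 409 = -187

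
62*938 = 58156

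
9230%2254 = 214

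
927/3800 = 927/3800= 0.24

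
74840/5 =14968 = 14968.00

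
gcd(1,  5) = 1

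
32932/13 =2533 + 3/13 = 2533.23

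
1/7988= 1/7988  =  0.00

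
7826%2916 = 1994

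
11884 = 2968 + 8916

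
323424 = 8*40428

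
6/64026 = 1/10671=0.00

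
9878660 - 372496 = 9506164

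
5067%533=270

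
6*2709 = 16254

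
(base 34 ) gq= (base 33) H9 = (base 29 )jj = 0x23a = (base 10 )570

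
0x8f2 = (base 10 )2290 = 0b100011110010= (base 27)33M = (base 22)4G2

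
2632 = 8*329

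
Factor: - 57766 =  - 2^1*17^1*1699^1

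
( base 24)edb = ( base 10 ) 8387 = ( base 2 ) 10000011000011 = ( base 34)78n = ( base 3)102111122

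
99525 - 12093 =87432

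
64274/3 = 21424 +2/3 = 21424.67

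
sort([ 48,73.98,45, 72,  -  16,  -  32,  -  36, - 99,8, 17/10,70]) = [ - 99, -36, - 32,  -  16,17/10, 8,45 , 48,70,72,73.98 ]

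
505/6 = 505/6= 84.17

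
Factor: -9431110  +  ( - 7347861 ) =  - 11^1 * 941^1*1621^1 = - 16778971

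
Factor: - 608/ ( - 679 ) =2^5*7^( - 1 )* 19^1*97^( - 1) 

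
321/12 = 26 + 3/4  =  26.75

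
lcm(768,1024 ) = 3072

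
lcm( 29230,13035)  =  964590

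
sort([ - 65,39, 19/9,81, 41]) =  [ - 65,19/9, 39, 41 , 81]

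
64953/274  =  64953/274 =237.05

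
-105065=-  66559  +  - 38506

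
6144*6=36864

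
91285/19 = 91285/19  =  4804.47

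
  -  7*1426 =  - 9982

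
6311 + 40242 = 46553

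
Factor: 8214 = 2^1*3^1*37^2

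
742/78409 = 742/78409 = 0.01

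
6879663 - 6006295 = 873368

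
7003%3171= 661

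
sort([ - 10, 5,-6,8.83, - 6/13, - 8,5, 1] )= [ - 10, - 8,-6 ,-6/13 , 1,5, 5,8.83] 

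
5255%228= 11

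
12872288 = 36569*352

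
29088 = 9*3232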